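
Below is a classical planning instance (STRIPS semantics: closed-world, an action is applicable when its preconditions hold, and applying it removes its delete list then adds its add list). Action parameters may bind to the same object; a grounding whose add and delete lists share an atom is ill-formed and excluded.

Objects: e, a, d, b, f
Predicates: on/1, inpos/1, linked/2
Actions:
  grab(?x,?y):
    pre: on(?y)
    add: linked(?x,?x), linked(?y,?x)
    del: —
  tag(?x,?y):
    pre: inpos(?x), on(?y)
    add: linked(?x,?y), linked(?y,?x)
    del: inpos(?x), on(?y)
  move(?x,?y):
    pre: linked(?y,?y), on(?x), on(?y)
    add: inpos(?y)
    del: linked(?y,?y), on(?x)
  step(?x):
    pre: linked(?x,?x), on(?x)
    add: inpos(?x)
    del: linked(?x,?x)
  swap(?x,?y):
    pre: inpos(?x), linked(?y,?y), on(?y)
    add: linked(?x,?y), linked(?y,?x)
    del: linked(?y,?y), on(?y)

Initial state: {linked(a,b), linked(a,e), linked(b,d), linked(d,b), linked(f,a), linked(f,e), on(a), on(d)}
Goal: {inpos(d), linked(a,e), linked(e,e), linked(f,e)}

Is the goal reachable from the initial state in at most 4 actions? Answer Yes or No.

Yes

1. grab(e,a)  →  {linked(a,b), linked(a,e), linked(b,d), linked(d,b), linked(e,e), linked(f,a), linked(f,e), on(a), on(d)}
2. grab(d,a)  →  {linked(a,b), linked(a,d), linked(a,e), linked(b,d), linked(d,b), linked(d,d), linked(e,e), linked(f,a), linked(f,e), on(a), on(d)}
3. move(a,d)  →  {inpos(d), linked(a,b), linked(a,d), linked(a,e), linked(b,d), linked(d,b), linked(e,e), linked(f,a), linked(f,e), on(d)}
optimal plan length = 3; 3 ≤ 4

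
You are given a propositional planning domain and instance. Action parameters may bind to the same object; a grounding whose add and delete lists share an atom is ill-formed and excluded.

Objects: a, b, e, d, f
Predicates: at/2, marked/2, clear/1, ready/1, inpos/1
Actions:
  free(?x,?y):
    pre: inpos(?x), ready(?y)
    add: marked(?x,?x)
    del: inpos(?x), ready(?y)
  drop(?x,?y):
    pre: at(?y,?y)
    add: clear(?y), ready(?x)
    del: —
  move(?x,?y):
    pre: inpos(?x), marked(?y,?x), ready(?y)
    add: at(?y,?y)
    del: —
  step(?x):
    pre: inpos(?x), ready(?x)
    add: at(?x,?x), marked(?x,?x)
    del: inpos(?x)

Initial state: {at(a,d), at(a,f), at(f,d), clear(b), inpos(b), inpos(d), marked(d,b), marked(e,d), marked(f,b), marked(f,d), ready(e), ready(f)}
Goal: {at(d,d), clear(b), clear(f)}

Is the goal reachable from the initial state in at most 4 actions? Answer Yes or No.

1. move(b,f)  →  {at(a,d), at(a,f), at(f,d), at(f,f), clear(b), inpos(b), inpos(d), marked(d,b), marked(e,d), marked(f,b), marked(f,d), ready(e), ready(f)}
2. drop(d,f)  →  {at(a,d), at(a,f), at(f,d), at(f,f), clear(b), clear(f), inpos(b), inpos(d), marked(d,b), marked(e,d), marked(f,b), marked(f,d), ready(d), ready(e), ready(f)}
3. move(b,d)  →  {at(a,d), at(a,f), at(d,d), at(f,d), at(f,f), clear(b), clear(f), inpos(b), inpos(d), marked(d,b), marked(e,d), marked(f,b), marked(f,d), ready(d), ready(e), ready(f)}
optimal plan length = 3; 3 ≤ 4

Yes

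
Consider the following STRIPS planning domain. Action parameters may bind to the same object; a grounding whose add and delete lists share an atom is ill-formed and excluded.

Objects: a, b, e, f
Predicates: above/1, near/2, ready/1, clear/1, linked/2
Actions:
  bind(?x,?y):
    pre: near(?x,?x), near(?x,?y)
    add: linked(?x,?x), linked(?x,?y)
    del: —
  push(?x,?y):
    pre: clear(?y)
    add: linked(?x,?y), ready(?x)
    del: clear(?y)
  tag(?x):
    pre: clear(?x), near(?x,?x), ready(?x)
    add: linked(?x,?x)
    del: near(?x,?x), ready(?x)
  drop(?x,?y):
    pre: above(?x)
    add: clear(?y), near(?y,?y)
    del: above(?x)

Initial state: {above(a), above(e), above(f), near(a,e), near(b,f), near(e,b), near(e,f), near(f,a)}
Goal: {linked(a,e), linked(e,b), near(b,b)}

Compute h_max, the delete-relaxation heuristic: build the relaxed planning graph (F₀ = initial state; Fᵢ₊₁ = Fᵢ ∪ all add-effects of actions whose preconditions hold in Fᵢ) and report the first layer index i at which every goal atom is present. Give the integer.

F0 = init (8 atoms)
F1 = F0 ∪ {clear(a), clear(b), clear(e), clear(f), near(a,a), near(b,b), near(e,e), near(f,f)}  (16 atoms)
F2 = F1 ∪ {linked(a,a), linked(a,b), linked(a,e), linked(a,f), linked(b,a), linked(b,b), linked(b,e), linked(b,f), linked(e,a), linked(e,b), linked(e,e), linked(e,f), linked(f,a), linked(f,b), linked(f,e), linked(f,f), ready(a), ready(b), ready(e), ready(f)}  (36 atoms)
goal ⊆ F2  ⇒  h_max = 2

2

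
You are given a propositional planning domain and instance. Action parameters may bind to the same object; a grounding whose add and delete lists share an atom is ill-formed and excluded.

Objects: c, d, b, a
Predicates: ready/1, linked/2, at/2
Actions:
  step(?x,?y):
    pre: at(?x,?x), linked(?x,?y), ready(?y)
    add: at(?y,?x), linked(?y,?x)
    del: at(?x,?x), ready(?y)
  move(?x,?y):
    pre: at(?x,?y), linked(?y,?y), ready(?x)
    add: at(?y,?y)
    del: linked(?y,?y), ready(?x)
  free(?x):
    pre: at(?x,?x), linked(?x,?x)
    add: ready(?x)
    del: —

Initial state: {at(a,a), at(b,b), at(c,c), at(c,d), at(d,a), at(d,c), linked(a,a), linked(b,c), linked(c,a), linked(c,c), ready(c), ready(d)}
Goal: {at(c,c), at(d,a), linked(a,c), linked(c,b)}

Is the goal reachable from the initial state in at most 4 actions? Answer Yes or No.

1. step(b,c)  →  {at(a,a), at(c,b), at(c,c), at(c,d), at(d,a), at(d,c), linked(a,a), linked(b,c), linked(c,a), linked(c,b), linked(c,c), ready(d)}
2. free(a)  →  {at(a,a), at(c,b), at(c,c), at(c,d), at(d,a), at(d,c), linked(a,a), linked(b,c), linked(c,a), linked(c,b), linked(c,c), ready(a), ready(d)}
3. step(c,a)  →  {at(a,a), at(a,c), at(c,b), at(c,d), at(d,a), at(d,c), linked(a,a), linked(a,c), linked(b,c), linked(c,a), linked(c,b), linked(c,c), ready(d)}
4. move(d,c)  →  {at(a,a), at(a,c), at(c,b), at(c,c), at(c,d), at(d,a), at(d,c), linked(a,a), linked(a,c), linked(b,c), linked(c,a), linked(c,b)}
optimal plan length = 4; 4 ≤ 4

Yes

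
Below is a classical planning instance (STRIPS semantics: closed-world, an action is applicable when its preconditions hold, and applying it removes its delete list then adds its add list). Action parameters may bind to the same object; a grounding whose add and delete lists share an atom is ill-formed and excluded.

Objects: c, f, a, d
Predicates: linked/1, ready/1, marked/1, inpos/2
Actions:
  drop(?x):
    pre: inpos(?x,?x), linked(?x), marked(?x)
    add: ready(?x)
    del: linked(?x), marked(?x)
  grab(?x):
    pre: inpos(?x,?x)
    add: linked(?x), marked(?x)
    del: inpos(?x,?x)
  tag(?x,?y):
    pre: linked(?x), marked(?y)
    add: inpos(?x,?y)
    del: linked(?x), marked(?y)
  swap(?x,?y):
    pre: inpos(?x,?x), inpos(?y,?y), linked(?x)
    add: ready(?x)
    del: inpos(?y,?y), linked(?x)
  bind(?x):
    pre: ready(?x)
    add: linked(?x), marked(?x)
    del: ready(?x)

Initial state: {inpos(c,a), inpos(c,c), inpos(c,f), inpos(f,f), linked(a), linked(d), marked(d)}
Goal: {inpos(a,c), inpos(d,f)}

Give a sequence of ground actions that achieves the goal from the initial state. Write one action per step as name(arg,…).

1. grab(c)  →  {inpos(c,a), inpos(c,f), inpos(f,f), linked(a), linked(c), linked(d), marked(c), marked(d)}
2. grab(f)  →  {inpos(c,a), inpos(c,f), linked(a), linked(c), linked(d), linked(f), marked(c), marked(d), marked(f)}
3. tag(a,c)  →  {inpos(a,c), inpos(c,a), inpos(c,f), linked(c), linked(d), linked(f), marked(d), marked(f)}
4. tag(d,f)  →  {inpos(a,c), inpos(c,a), inpos(c,f), inpos(d,f), linked(c), linked(f), marked(d)}

grab(c); grab(f); tag(a,c); tag(d,f)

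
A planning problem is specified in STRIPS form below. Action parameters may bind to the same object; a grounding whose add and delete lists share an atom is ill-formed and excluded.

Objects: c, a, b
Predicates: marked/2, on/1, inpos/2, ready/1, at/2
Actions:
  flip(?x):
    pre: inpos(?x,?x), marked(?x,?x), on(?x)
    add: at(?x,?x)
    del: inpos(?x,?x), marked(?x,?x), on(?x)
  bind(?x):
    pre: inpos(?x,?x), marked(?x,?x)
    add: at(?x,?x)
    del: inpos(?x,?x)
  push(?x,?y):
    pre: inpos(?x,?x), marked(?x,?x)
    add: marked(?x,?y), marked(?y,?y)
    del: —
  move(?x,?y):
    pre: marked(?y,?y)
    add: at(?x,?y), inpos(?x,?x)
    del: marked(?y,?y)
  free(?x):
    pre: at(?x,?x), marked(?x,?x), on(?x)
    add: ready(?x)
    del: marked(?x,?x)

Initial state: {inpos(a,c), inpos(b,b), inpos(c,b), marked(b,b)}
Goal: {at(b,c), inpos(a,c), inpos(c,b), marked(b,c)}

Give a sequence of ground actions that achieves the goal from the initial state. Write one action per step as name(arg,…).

1. push(b,c)  →  {inpos(a,c), inpos(b,b), inpos(c,b), marked(b,b), marked(b,c), marked(c,c)}
2. move(b,c)  →  {at(b,c), inpos(a,c), inpos(b,b), inpos(c,b), marked(b,b), marked(b,c)}

push(b,c); move(b,c)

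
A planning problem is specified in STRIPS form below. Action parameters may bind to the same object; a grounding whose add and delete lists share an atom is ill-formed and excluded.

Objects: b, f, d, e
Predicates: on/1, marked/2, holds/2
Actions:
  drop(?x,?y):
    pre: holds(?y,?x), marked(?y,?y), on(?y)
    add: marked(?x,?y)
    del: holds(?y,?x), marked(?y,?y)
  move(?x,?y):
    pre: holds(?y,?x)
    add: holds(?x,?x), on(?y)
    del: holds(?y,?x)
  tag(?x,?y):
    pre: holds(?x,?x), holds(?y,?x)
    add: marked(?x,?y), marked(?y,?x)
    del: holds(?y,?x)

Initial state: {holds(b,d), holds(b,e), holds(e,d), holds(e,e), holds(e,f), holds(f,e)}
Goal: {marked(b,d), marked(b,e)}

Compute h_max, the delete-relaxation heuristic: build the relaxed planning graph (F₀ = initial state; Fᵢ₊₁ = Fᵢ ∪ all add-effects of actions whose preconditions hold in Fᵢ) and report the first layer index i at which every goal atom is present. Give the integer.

2

F0 = init (6 atoms)
F1 = F0 ∪ {holds(d,d), holds(f,f), marked(b,e), marked(e,b), marked(e,e), marked(e,f), marked(f,e), on(b), on(e), on(f)}  (16 atoms)
F2 = F1 ∪ {marked(b,d), marked(d,b), marked(d,d), marked(d,e), marked(e,d), marked(f,f)}  (22 atoms)
goal ⊆ F2  ⇒  h_max = 2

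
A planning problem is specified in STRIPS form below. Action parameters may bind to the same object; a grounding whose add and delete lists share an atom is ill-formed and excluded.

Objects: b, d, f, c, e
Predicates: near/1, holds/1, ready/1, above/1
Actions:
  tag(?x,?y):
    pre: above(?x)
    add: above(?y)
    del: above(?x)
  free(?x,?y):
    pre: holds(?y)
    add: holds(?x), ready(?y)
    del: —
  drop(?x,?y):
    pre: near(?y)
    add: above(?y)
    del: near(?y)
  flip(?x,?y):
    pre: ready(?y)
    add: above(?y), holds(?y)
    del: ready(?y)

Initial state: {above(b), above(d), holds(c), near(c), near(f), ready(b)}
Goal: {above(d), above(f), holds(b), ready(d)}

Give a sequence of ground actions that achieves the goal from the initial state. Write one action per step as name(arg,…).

1. tag(b,f)  →  {above(d), above(f), holds(c), near(c), near(f), ready(b)}
2. free(d,c)  →  {above(d), above(f), holds(c), holds(d), near(c), near(f), ready(b), ready(c)}
3. free(b,d)  →  {above(d), above(f), holds(b), holds(c), holds(d), near(c), near(f), ready(b), ready(c), ready(d)}

tag(b,f); free(d,c); free(b,d)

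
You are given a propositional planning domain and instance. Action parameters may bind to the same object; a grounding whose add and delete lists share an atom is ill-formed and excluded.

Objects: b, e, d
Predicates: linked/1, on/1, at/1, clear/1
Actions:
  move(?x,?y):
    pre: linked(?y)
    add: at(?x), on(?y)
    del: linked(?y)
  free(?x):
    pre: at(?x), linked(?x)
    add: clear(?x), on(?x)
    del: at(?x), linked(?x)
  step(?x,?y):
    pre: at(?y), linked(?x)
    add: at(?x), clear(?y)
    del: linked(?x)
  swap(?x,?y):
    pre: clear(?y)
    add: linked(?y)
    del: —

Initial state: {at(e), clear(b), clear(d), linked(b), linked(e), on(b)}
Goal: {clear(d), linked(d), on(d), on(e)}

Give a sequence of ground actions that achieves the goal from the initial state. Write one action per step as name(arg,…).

move(b,e); swap(b,d); move(b,d); swap(b,d)

1. move(b,e)  →  {at(b), at(e), clear(b), clear(d), linked(b), on(b), on(e)}
2. swap(b,d)  →  {at(b), at(e), clear(b), clear(d), linked(b), linked(d), on(b), on(e)}
3. move(b,d)  →  {at(b), at(e), clear(b), clear(d), linked(b), on(b), on(d), on(e)}
4. swap(b,d)  →  {at(b), at(e), clear(b), clear(d), linked(b), linked(d), on(b), on(d), on(e)}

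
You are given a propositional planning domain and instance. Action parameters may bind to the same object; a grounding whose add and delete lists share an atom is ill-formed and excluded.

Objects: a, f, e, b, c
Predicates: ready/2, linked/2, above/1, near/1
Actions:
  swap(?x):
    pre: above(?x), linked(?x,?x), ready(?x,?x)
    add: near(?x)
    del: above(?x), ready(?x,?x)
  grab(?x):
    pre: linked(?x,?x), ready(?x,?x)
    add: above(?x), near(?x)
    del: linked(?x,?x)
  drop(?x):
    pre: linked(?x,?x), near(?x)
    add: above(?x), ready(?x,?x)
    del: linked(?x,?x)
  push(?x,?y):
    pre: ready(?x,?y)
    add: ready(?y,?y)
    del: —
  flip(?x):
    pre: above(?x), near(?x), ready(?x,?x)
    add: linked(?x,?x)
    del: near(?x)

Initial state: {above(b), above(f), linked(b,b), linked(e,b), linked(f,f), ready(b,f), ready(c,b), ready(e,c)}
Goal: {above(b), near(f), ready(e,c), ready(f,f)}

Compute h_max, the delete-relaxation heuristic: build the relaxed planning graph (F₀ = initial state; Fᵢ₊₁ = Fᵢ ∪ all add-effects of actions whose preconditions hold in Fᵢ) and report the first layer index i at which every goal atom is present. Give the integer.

F0 = init (8 atoms)
F1 = F0 ∪ {ready(b,b), ready(c,c), ready(f,f)}  (11 atoms)
F2 = F1 ∪ {near(b), near(f)}  (13 atoms)
goal ⊆ F2  ⇒  h_max = 2

2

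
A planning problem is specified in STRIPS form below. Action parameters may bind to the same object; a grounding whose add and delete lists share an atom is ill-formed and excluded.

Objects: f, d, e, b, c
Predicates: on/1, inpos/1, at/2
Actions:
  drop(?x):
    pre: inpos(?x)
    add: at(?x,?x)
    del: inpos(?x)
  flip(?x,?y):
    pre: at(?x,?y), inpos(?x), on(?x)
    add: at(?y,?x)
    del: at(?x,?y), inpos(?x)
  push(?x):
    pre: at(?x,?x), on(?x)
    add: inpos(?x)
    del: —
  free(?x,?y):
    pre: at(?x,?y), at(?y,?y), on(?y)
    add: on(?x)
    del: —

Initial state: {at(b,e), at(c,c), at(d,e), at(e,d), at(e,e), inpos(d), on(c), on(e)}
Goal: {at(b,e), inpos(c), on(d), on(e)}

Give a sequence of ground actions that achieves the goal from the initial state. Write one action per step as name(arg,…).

1. push(c)  →  {at(b,e), at(c,c), at(d,e), at(e,d), at(e,e), inpos(c), inpos(d), on(c), on(e)}
2. free(d,e)  →  {at(b,e), at(c,c), at(d,e), at(e,d), at(e,e), inpos(c), inpos(d), on(c), on(d), on(e)}

push(c); free(d,e)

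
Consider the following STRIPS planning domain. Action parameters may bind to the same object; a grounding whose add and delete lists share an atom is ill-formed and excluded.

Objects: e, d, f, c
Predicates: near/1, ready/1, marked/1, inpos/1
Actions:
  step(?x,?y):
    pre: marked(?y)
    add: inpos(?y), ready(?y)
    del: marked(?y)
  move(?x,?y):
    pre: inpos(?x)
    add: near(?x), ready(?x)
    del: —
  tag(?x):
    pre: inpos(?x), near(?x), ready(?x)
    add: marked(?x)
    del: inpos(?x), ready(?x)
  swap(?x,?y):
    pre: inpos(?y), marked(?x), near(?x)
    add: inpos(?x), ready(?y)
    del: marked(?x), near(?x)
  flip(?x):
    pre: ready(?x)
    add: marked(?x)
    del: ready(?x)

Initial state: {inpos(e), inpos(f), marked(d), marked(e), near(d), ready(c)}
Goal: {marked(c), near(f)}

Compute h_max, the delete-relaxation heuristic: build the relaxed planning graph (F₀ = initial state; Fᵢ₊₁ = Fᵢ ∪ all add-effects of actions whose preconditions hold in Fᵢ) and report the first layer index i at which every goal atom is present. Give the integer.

F0 = init (6 atoms)
F1 = F0 ∪ {inpos(d), marked(c), near(e), near(f), ready(d), ready(e), ready(f)}  (13 atoms)
goal ⊆ F1  ⇒  h_max = 1

1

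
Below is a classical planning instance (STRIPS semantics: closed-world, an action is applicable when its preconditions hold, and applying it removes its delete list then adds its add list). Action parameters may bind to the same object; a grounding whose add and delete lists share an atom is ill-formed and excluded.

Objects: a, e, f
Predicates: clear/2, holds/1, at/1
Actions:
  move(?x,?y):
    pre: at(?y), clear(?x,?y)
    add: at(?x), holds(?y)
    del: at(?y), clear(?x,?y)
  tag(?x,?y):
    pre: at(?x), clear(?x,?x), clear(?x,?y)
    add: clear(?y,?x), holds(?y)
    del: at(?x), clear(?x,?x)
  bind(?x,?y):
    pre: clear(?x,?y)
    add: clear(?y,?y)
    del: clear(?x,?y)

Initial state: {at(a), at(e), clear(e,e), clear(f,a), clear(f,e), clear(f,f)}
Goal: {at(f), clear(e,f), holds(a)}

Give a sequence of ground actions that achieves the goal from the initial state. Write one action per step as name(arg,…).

move(f,a); tag(f,e); move(f,e)

1. move(f,a)  →  {at(e), at(f), clear(e,e), clear(f,e), clear(f,f), holds(a)}
2. tag(f,e)  →  {at(e), clear(e,e), clear(e,f), clear(f,e), holds(a), holds(e)}
3. move(f,e)  →  {at(f), clear(e,e), clear(e,f), holds(a), holds(e)}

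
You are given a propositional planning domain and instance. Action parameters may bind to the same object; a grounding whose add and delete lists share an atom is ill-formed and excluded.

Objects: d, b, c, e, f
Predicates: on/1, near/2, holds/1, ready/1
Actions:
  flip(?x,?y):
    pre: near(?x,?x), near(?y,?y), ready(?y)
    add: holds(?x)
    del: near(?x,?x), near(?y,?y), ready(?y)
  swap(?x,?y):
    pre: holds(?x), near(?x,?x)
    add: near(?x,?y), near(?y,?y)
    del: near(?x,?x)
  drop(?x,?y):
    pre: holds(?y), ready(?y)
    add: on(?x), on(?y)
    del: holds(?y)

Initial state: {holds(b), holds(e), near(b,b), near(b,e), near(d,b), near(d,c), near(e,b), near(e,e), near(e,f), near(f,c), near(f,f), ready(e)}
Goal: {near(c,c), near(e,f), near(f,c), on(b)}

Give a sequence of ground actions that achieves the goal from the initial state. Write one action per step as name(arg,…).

swap(b,c); drop(b,e)

1. swap(b,c)  →  {holds(b), holds(e), near(b,c), near(b,e), near(c,c), near(d,b), near(d,c), near(e,b), near(e,e), near(e,f), near(f,c), near(f,f), ready(e)}
2. drop(b,e)  →  {holds(b), near(b,c), near(b,e), near(c,c), near(d,b), near(d,c), near(e,b), near(e,e), near(e,f), near(f,c), near(f,f), on(b), on(e), ready(e)}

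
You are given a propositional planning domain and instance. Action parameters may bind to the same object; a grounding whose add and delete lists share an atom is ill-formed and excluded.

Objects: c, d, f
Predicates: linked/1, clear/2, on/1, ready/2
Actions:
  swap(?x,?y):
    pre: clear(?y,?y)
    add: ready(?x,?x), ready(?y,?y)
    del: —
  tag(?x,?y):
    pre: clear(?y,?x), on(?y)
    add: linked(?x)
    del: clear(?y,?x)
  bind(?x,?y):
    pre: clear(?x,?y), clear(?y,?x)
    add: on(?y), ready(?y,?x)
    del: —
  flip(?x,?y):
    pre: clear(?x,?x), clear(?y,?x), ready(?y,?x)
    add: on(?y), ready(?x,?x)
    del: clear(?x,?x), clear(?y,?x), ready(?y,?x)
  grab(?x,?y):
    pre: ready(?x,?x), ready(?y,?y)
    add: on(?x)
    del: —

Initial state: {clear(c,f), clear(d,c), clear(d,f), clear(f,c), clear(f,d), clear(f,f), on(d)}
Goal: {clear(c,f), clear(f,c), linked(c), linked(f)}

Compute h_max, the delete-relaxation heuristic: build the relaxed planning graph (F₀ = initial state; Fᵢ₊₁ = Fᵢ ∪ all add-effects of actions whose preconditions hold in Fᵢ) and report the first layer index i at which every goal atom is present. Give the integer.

1

F0 = init (7 atoms)
F1 = F0 ∪ {linked(c), linked(f), on(c), on(f), ready(c,c), ready(c,f), ready(d,d), ready(d,f), ready(f,c), ready(f,d), ready(f,f)}  (18 atoms)
goal ⊆ F1  ⇒  h_max = 1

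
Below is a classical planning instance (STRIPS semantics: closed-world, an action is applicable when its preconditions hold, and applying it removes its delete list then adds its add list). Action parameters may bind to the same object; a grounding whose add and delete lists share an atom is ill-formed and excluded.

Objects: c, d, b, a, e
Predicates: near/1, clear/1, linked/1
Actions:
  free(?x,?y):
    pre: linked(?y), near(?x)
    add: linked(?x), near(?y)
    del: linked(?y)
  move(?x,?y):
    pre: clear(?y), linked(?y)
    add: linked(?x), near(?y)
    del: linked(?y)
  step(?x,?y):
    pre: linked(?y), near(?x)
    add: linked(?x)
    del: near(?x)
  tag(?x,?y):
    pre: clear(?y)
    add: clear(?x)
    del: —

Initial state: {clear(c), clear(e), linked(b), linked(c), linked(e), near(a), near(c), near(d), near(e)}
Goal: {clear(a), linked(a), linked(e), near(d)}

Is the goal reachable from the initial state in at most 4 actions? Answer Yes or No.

Yes

1. free(a,c)  →  {clear(c), clear(e), linked(a), linked(b), linked(e), near(a), near(c), near(d), near(e)}
2. tag(a,c)  →  {clear(a), clear(c), clear(e), linked(a), linked(b), linked(e), near(a), near(c), near(d), near(e)}
optimal plan length = 2; 2 ≤ 4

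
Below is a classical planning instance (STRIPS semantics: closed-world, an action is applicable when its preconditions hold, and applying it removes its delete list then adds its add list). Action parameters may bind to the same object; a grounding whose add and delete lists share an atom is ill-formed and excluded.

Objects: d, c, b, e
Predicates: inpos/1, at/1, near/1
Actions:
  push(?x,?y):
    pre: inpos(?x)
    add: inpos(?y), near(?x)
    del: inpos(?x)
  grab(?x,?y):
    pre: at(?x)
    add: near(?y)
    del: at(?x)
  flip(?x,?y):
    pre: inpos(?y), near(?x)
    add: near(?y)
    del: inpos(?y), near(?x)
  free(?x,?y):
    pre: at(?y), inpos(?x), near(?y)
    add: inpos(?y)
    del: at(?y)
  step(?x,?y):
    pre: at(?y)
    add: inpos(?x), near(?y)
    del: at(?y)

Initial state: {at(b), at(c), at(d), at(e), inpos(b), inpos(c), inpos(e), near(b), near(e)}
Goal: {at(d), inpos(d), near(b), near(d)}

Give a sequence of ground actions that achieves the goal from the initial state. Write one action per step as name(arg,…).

push(c,d); grab(c,d)

1. push(c,d)  →  {at(b), at(c), at(d), at(e), inpos(b), inpos(d), inpos(e), near(b), near(c), near(e)}
2. grab(c,d)  →  {at(b), at(d), at(e), inpos(b), inpos(d), inpos(e), near(b), near(c), near(d), near(e)}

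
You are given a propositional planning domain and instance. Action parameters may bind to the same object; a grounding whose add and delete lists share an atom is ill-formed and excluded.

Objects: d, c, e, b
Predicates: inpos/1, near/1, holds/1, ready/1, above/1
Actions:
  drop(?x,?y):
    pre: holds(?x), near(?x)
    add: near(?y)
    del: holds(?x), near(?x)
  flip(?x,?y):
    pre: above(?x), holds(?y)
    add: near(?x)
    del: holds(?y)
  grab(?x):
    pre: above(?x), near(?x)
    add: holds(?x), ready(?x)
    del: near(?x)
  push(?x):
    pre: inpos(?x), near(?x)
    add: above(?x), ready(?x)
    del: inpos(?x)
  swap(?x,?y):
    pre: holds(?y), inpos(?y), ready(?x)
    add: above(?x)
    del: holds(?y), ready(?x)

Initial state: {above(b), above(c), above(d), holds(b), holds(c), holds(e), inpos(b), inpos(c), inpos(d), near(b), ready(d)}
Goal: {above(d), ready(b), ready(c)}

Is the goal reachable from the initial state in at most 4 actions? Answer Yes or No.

1. flip(c,c)  →  {above(b), above(c), above(d), holds(b), holds(e), inpos(b), inpos(c), inpos(d), near(b), near(c), ready(d)}
2. grab(c)  →  {above(b), above(c), above(d), holds(b), holds(c), holds(e), inpos(b), inpos(c), inpos(d), near(b), ready(c), ready(d)}
3. grab(b)  →  {above(b), above(c), above(d), holds(b), holds(c), holds(e), inpos(b), inpos(c), inpos(d), ready(b), ready(c), ready(d)}
optimal plan length = 3; 3 ≤ 4

Yes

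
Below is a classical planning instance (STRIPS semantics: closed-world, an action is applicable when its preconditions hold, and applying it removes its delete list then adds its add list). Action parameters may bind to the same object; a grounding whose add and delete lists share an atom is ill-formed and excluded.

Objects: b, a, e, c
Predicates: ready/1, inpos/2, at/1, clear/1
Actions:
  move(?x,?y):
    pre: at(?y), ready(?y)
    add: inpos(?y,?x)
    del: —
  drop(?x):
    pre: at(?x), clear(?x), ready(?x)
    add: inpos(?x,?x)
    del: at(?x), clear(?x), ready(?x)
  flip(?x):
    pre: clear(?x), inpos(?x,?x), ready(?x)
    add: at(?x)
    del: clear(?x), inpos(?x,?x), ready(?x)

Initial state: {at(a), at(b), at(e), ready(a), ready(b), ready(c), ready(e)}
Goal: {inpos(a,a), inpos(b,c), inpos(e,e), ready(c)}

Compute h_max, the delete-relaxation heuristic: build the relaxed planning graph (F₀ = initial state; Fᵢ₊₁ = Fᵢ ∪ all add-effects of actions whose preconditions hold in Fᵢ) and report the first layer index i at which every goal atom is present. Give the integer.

F0 = init (7 atoms)
F1 = F0 ∪ {inpos(a,a), inpos(a,b), inpos(a,c), inpos(a,e), inpos(b,a), inpos(b,b), inpos(b,c), inpos(b,e), inpos(e,a), inpos(e,b), inpos(e,c), inpos(e,e)}  (19 atoms)
goal ⊆ F1  ⇒  h_max = 1

1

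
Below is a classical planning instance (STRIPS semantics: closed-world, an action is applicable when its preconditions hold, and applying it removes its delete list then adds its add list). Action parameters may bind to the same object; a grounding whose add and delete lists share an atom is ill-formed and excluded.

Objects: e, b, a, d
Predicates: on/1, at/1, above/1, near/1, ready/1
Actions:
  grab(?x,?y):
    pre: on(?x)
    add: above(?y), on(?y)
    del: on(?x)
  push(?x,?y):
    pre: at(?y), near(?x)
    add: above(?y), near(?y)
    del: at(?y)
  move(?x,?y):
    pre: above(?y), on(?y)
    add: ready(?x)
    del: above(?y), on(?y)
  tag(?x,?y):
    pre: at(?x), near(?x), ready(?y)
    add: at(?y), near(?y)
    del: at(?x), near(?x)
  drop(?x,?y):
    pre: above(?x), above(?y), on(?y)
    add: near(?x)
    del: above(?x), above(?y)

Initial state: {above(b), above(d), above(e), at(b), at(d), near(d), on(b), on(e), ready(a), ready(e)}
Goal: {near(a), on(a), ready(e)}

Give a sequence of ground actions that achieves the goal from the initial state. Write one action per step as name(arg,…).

1. grab(e,a)  →  {above(a), above(b), above(d), above(e), at(b), at(d), near(d), on(a), on(b), ready(a), ready(e)}
2. tag(d,a)  →  {above(a), above(b), above(d), above(e), at(a), at(b), near(a), on(a), on(b), ready(a), ready(e)}

grab(e,a); tag(d,a)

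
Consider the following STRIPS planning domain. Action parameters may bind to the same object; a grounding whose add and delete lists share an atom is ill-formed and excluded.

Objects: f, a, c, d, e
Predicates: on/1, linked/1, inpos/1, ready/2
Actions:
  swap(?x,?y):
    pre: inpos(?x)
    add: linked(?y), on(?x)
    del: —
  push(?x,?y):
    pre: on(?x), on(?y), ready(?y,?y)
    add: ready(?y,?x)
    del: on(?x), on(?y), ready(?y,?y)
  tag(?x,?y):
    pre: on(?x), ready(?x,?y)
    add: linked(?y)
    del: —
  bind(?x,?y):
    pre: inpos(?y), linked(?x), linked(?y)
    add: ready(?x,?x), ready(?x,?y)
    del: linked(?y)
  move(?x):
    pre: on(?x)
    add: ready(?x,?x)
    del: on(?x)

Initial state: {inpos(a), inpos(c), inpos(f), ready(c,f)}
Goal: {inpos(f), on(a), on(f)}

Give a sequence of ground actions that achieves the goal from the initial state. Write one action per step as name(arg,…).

swap(f,f); swap(a,f)

1. swap(f,f)  →  {inpos(a), inpos(c), inpos(f), linked(f), on(f), ready(c,f)}
2. swap(a,f)  →  {inpos(a), inpos(c), inpos(f), linked(f), on(a), on(f), ready(c,f)}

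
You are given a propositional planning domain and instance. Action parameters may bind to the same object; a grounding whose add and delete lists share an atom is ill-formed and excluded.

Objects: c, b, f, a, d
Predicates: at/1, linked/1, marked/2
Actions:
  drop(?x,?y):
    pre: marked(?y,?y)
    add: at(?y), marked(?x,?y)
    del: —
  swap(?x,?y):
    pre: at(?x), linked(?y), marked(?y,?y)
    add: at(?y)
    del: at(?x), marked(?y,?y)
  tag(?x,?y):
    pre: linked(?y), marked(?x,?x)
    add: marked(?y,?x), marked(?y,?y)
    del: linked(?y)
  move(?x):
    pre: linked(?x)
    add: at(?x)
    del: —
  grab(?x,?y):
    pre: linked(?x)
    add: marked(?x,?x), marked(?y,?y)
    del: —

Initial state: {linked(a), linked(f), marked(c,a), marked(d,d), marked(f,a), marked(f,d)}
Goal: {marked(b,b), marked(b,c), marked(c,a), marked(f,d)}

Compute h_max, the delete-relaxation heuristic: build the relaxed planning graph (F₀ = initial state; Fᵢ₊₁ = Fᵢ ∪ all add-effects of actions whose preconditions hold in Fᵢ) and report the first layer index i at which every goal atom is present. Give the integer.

2

F0 = init (6 atoms)
F1 = F0 ∪ {at(a), at(d), at(f), marked(a,a), marked(a,d), marked(b,b), marked(b,d), marked(c,c), marked(c,d), marked(f,f)}  (16 atoms)
F2 = F1 ∪ {at(b), at(c), marked(a,b), marked(a,c), marked(a,f), marked(b,a), marked(b,c), marked(b,f), marked(c,b), marked(c,f), marked(d,a), marked(d,b), marked(d,c), marked(d,f), marked(f,b), marked(f,c)}  (32 atoms)
goal ⊆ F2  ⇒  h_max = 2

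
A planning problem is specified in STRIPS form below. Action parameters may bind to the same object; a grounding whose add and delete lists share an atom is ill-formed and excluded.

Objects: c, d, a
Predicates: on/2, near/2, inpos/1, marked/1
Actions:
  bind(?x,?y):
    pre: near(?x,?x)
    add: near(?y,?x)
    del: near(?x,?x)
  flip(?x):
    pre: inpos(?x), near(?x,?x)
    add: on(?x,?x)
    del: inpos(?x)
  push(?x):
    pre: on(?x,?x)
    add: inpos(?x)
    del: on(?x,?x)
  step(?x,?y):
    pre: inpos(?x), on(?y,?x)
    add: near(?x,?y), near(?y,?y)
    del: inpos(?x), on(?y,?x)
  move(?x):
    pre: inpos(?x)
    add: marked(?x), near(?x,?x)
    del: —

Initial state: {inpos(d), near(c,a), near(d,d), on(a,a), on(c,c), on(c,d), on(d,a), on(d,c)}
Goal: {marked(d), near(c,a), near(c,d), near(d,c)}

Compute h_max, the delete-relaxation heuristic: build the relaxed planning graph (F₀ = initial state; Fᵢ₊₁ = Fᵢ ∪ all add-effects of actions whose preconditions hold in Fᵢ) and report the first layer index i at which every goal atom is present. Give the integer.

F0 = init (8 atoms)
F1 = F0 ∪ {inpos(a), inpos(c), marked(d), near(a,d), near(c,c), near(c,d), near(d,c), on(d,d)}  (16 atoms)
goal ⊆ F1  ⇒  h_max = 1

1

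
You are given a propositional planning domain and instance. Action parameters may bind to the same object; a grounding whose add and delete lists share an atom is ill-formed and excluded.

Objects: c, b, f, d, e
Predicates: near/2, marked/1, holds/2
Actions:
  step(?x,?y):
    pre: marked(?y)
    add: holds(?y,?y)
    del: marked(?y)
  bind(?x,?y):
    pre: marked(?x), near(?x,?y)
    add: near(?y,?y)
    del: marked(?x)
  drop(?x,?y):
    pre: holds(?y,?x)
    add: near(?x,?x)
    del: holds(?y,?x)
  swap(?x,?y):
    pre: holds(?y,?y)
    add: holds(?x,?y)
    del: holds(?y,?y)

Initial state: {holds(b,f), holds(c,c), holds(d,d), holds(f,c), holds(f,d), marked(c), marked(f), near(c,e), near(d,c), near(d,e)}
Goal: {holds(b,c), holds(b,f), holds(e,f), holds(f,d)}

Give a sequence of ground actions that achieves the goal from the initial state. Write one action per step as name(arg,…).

1. step(c,f)  →  {holds(b,f), holds(c,c), holds(d,d), holds(f,c), holds(f,d), holds(f,f), marked(c), near(c,e), near(d,c), near(d,e)}
2. swap(b,c)  →  {holds(b,c), holds(b,f), holds(d,d), holds(f,c), holds(f,d), holds(f,f), marked(c), near(c,e), near(d,c), near(d,e)}
3. swap(e,f)  →  {holds(b,c), holds(b,f), holds(d,d), holds(e,f), holds(f,c), holds(f,d), marked(c), near(c,e), near(d,c), near(d,e)}

step(c,f); swap(b,c); swap(e,f)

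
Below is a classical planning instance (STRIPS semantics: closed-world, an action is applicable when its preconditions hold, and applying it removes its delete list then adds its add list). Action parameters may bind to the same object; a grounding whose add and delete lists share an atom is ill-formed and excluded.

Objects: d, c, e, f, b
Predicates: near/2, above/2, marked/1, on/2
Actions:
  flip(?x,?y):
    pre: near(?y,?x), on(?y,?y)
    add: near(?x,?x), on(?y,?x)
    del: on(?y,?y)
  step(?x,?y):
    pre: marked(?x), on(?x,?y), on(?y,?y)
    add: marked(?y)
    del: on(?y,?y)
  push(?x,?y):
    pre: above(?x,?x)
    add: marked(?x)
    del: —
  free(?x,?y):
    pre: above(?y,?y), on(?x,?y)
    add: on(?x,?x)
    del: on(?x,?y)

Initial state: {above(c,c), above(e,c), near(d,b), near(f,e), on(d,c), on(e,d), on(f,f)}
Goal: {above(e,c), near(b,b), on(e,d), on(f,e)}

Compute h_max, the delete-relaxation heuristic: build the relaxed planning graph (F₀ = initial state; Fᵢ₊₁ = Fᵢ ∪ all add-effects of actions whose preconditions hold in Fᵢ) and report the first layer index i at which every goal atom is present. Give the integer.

F0 = init (7 atoms)
F1 = F0 ∪ {marked(c), near(e,e), on(d,d), on(f,e)}  (11 atoms)
F2 = F1 ∪ {near(b,b), on(d,b)}  (13 atoms)
goal ⊆ F2  ⇒  h_max = 2

2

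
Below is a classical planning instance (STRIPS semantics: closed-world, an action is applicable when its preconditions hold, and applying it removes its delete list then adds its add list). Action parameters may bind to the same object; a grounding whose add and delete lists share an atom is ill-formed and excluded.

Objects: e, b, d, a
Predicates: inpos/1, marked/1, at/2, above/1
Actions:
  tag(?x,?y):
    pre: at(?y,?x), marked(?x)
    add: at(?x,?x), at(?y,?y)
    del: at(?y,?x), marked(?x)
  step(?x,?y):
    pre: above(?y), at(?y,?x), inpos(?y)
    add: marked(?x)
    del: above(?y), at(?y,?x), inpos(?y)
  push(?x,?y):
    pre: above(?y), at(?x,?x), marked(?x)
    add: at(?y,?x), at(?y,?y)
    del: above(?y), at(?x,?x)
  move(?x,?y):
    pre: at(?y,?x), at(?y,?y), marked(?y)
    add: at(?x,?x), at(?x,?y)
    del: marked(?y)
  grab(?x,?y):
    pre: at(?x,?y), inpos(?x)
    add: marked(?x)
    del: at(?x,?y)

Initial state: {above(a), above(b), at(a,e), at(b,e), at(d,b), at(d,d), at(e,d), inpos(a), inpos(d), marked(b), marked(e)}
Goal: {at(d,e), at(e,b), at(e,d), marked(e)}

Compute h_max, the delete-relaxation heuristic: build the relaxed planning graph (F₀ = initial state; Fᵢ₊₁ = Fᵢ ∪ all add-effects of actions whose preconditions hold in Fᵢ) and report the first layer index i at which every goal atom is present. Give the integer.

2

F0 = init (11 atoms)
F1 = F0 ∪ {at(a,a), at(b,b), at(e,e), marked(a), marked(d)}  (16 atoms)
F2 = F1 ∪ {at(a,b), at(a,d), at(b,a), at(b,d), at(d,e), at(e,a), at(e,b)}  (23 atoms)
goal ⊆ F2  ⇒  h_max = 2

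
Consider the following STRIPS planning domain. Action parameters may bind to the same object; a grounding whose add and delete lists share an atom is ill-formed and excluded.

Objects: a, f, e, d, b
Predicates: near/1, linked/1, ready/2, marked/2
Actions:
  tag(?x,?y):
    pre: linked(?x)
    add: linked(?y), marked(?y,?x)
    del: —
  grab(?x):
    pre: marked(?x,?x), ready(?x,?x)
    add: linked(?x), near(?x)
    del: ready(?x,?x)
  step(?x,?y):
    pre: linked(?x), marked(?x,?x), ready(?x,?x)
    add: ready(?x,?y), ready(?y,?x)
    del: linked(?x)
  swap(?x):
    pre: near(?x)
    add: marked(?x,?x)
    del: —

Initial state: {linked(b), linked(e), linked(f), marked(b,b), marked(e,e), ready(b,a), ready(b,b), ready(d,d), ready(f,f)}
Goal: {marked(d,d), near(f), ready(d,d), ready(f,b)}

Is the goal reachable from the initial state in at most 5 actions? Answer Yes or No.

1. tag(f,f)  →  {linked(b), linked(e), linked(f), marked(b,b), marked(e,e), marked(f,f), ready(b,a), ready(b,b), ready(d,d), ready(f,f)}
2. tag(f,d)  →  {linked(b), linked(d), linked(e), linked(f), marked(b,b), marked(d,f), marked(e,e), marked(f,f), ready(b,a), ready(b,b), ready(d,d), ready(f,f)}
3. tag(d,d)  →  {linked(b), linked(d), linked(e), linked(f), marked(b,b), marked(d,d), marked(d,f), marked(e,e), marked(f,f), ready(b,a), ready(b,b), ready(d,d), ready(f,f)}
4. grab(f)  →  {linked(b), linked(d), linked(e), linked(f), marked(b,b), marked(d,d), marked(d,f), marked(e,e), marked(f,f), near(f), ready(b,a), ready(b,b), ready(d,d)}
5. step(b,f)  →  {linked(d), linked(e), linked(f), marked(b,b), marked(d,d), marked(d,f), marked(e,e), marked(f,f), near(f), ready(b,a), ready(b,b), ready(b,f), ready(d,d), ready(f,b)}
optimal plan length = 5; 5 ≤ 5

Yes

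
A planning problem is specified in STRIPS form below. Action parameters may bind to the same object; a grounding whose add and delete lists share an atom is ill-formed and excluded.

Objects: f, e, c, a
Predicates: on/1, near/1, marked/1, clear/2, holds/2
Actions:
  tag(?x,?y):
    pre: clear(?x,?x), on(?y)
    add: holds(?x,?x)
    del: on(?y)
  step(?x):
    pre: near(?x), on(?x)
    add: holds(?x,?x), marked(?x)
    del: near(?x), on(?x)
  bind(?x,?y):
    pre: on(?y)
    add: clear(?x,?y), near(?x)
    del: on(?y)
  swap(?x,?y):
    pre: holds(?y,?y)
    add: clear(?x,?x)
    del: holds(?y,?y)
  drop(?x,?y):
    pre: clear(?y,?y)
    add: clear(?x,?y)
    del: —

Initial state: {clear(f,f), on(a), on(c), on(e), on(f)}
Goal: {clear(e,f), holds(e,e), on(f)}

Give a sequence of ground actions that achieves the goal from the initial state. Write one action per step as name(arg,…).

1. bind(e,e)  →  {clear(e,e), clear(f,f), near(e), on(a), on(c), on(f)}
2. tag(e,c)  →  {clear(e,e), clear(f,f), holds(e,e), near(e), on(a), on(f)}
3. drop(e,f)  →  {clear(e,e), clear(e,f), clear(f,f), holds(e,e), near(e), on(a), on(f)}

bind(e,e); tag(e,c); drop(e,f)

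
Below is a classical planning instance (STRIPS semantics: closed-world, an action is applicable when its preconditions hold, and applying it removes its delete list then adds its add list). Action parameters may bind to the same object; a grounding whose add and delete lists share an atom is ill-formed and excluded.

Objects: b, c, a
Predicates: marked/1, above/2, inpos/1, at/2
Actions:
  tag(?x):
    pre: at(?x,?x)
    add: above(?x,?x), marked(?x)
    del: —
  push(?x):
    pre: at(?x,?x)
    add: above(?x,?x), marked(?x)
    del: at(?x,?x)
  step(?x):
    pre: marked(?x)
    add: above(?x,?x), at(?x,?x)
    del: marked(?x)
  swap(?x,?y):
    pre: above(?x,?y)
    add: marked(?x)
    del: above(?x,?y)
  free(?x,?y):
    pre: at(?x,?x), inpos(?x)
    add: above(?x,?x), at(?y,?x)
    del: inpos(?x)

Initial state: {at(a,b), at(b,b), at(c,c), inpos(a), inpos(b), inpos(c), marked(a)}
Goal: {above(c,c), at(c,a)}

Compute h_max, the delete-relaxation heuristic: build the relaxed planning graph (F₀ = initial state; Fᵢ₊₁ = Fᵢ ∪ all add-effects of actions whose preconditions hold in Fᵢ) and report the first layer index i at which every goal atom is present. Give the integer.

F0 = init (7 atoms)
F1 = F0 ∪ {above(a,a), above(b,b), above(c,c), at(a,a), at(a,c), at(b,c), at(c,b), marked(b), marked(c)}  (16 atoms)
F2 = F1 ∪ {at(b,a), at(c,a)}  (18 atoms)
goal ⊆ F2  ⇒  h_max = 2

2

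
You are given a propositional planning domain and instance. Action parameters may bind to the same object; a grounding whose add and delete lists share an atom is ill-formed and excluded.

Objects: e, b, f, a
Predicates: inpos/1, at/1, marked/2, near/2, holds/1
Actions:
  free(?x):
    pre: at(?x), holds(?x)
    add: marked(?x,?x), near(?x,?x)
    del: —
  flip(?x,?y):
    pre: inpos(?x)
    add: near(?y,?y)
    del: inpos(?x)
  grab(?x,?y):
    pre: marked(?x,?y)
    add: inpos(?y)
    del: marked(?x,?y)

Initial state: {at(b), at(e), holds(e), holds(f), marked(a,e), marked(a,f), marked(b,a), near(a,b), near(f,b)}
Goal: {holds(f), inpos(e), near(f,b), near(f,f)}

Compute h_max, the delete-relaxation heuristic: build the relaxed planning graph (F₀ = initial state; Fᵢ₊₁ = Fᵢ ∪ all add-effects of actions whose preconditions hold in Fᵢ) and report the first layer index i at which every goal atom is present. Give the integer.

2

F0 = init (9 atoms)
F1 = F0 ∪ {inpos(a), inpos(e), inpos(f), marked(e,e), near(e,e)}  (14 atoms)
F2 = F1 ∪ {near(a,a), near(b,b), near(f,f)}  (17 atoms)
goal ⊆ F2  ⇒  h_max = 2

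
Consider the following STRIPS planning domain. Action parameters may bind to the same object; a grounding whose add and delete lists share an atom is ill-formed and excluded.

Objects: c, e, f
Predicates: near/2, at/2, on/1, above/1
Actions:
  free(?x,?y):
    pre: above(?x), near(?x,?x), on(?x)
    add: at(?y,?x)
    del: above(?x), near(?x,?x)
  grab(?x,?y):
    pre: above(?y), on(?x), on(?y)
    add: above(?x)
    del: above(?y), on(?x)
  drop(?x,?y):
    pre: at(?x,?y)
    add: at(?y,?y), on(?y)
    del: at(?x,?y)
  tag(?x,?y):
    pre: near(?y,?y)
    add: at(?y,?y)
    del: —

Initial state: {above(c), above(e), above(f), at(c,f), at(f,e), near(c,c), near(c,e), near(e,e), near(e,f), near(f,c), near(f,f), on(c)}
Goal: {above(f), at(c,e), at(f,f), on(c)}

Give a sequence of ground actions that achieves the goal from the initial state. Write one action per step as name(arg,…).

1. drop(c,f)  →  {above(c), above(e), above(f), at(f,e), at(f,f), near(c,c), near(c,e), near(e,e), near(e,f), near(f,c), near(f,f), on(c), on(f)}
2. drop(f,e)  →  {above(c), above(e), above(f), at(e,e), at(f,f), near(c,c), near(c,e), near(e,e), near(e,f), near(f,c), near(f,f), on(c), on(e), on(f)}
3. free(e,c)  →  {above(c), above(f), at(c,e), at(e,e), at(f,f), near(c,c), near(c,e), near(e,f), near(f,c), near(f,f), on(c), on(e), on(f)}

drop(c,f); drop(f,e); free(e,c)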